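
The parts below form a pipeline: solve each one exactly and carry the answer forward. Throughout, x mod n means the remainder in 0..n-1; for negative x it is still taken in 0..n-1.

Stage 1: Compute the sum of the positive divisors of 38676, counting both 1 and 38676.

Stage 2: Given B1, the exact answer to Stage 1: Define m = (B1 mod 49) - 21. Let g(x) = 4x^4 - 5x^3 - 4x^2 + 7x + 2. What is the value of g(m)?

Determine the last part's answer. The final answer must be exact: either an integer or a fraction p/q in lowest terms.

Stage 1: 38676 = 2^2 * 3 * 11 * 293; sigma = (1 + 2 + 4) * (1 + 3) * (1 + 11) * (1 + 293) = 7 * 4 * 12 * 294 = 98784; answer 98784
Stage 2: B1 = 98784; m = -21; 4*(-21)^4 - 5*(-21)^3 - 4*(-21)^2 + 7*(-21)^1 + 2 = (777924) + (46305) + (-1764) + (-147) + (2) = 822320; answer 822320

822320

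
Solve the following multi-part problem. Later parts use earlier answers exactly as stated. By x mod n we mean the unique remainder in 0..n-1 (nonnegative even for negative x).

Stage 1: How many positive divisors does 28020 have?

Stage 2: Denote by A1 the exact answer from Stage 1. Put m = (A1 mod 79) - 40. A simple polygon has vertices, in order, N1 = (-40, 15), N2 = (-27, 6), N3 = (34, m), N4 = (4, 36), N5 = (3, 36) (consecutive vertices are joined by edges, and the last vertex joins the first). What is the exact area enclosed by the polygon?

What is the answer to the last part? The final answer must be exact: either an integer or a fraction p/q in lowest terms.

1601

Stage 1: 28020 = 2^2 * 3 * 5 * 467; number of divisors = (2+1) * (1+1) * (1+1) * (1+1) = 24; answer 24
Stage 2: A1 = 24; m = -16; cross terms: (-40*6 - -27*15)=165, (-27*-16 - 34*6)=228, (34*36 - 4*-16)=1288, (4*36 - 3*36)=36, (3*15 - -40*36)=1485; twice the area = |3202| = 3202; area = 1601; answer 1601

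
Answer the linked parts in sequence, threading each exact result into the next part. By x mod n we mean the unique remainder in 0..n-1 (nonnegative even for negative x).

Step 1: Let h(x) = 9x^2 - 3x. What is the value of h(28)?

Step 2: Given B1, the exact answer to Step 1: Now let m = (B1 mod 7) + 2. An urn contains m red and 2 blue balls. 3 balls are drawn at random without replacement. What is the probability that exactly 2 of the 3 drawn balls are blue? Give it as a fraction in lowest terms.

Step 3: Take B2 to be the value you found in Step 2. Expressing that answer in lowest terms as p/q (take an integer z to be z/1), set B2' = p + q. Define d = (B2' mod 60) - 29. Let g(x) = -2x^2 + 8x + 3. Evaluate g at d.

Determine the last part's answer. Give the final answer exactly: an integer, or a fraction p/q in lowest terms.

Step 1: 9*(28)^2 - 3*(28)^1 = (7056) + (-84) = 6972; answer 6972
Step 2: B1 = 6972; m = 2; total draws C(4,3) = 4; favorable C(2,2)*C(2,1) = 2; P = 1/2; answer 1/2
Step 3: B2 = 1/2; threaded value p + q = 3; d = -26; -2*(-26)^2 + 8*(-26)^1 + 3 = (-1352) + (-208) + (3) = -1557; answer -1557

-1557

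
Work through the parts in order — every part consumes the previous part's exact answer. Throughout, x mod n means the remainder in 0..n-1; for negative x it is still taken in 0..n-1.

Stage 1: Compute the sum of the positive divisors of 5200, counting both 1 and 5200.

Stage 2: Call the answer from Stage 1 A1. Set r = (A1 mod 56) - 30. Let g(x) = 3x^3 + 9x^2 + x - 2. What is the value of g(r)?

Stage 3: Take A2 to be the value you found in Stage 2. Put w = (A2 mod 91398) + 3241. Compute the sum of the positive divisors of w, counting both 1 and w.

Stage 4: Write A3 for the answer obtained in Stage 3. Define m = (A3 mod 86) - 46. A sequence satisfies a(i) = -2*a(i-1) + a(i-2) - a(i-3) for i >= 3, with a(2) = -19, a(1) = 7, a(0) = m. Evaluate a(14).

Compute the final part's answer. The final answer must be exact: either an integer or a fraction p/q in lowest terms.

-1791628

Stage 1: 5200 = 2^4 * 5^2 * 13; sigma = (1 + 2 + 4 + 8 + 16) * (1 + 5 + 25) * (1 + 13) = 31 * 31 * 14 = 13454; answer 13454
Stage 2: A1 = 13454; r = -16; 3*(-16)^3 + 9*(-16)^2 + 1*(-16)^1 - 2 = (-12288) + (2304) + (-16) + (-2) = -10002; answer -10002
Stage 3: A2 = -10002; w = 84637; 84637 = 7 * 107 * 113; sigma = (1 + 7) * (1 + 107) * (1 + 113) = 8 * 108 * 114 = 98496; answer 98496
Stage 4: A3 = 98496; m = -20; a(3) = -2*(-19) + 1*(7) - 1*(-20) = 65; iterating: a(3)=65, a(4)=-156, a(5)=396, a(6)=-1013, a(7)=2578, a(8)=-6565, a(9)=16721, a(10)=-42585, a(11)=108456, a(12)=-276218, a(13)=703477, a(14)=-1791628; answer -1791628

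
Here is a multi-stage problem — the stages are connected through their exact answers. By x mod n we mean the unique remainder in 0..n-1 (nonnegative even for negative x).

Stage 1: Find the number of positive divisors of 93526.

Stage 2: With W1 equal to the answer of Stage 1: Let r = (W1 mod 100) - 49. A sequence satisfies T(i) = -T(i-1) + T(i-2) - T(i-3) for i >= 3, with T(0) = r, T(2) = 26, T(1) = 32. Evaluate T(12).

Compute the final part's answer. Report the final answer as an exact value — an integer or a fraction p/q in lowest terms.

-6345

Stage 1: 93526 = 2 * 101 * 463; number of divisors = (1+1) * (1+1) * (1+1) = 8; answer 8
Stage 2: W1 = 8; r = -41; T(3) = -1*(26) + 1*(32) - 1*(-41) = 47; iterating: T(3)=47, T(4)=-53, T(5)=74, T(6)=-174, T(7)=301, T(8)=-549, T(9)=1024, T(10)=-1874, T(11)=3447, T(12)=-6345; answer -6345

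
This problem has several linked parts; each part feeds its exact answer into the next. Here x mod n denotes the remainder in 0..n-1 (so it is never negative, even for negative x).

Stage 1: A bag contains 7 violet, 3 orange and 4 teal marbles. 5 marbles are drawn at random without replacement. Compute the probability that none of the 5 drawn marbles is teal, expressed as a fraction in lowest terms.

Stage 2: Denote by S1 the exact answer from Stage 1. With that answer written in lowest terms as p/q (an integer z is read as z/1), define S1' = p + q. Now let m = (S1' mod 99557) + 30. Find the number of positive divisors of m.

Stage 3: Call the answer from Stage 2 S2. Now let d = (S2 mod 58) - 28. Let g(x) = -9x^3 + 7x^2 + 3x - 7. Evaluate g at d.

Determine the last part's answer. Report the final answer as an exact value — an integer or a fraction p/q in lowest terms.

162831

Stage 1: total draws C(14,5) = 2002; favorable C(10,5) = 252; P = 18/143; answer 18/143
Stage 2: S1 = 18/143; threaded value p + q = 161; m = 191; 191 is prime, so its only divisors are 1 and 191; count = 2; answer 2
Stage 3: S2 = 2; d = -26; -9*(-26)^3 + 7*(-26)^2 + 3*(-26)^1 - 7 = (158184) + (4732) + (-78) + (-7) = 162831; answer 162831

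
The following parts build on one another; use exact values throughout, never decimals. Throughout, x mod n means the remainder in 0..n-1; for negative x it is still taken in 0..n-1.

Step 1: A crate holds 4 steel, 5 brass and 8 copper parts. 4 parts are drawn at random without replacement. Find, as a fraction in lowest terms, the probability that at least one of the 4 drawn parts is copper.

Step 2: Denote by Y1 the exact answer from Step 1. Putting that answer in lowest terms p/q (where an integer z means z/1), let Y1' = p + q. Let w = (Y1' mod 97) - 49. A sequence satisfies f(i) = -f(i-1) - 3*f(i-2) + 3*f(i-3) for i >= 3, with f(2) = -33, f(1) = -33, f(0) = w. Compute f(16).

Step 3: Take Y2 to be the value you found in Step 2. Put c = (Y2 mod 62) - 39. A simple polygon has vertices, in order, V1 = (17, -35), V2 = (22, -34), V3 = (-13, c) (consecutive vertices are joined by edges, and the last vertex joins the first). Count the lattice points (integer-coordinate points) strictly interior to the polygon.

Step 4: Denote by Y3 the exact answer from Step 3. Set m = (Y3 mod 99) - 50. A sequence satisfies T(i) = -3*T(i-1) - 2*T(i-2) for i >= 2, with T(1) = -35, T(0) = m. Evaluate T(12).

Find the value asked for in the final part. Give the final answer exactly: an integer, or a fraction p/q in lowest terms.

Step 1: total draws C(17,4) = 2380; complement C(9,4) = 126; favorable 2380 - 126 = 2254; P = 161/170; answer 161/170
Step 2: Y1 = 161/170; threaded value p + q = 331; w = -9; f(3) = -1*(-33) - 3*(-33) + 3*(-9) = 105; iterating: f(3)=105, f(4)=-105, f(5)=-309, f(6)=939, f(7)=-327, f(8)=-3417, f(9)=7215, f(10)=2055, f(11)=-33951, f(12)=49431, f(13)=58587, f(14)=-308733, f(15)=281265, f(16)=820695; answer 820695
Step 3: Y2 = 820695; c = -38; cross terms: (17*-34 - 22*-35)=192, (22*-38 - -13*-34)=-1278, (-13*-35 - 17*-38)=1101; twice the area = |15| = 15; area = 15/2; boundary points = 1 + 1 + 3 = 5; strictly interior points = area - boundary/2 + 1 = 6; answer 6
Step 4: Y3 = 6; m = -44; T(2) = -3*(-35) - 2*(-44) = 193; iterating: T(2)=193, T(3)=-509, T(4)=1141, T(5)=-2405, T(6)=4933, T(7)=-9989, T(8)=20101, T(9)=-40325, T(10)=80773, T(11)=-161669, T(12)=323461; answer 323461

323461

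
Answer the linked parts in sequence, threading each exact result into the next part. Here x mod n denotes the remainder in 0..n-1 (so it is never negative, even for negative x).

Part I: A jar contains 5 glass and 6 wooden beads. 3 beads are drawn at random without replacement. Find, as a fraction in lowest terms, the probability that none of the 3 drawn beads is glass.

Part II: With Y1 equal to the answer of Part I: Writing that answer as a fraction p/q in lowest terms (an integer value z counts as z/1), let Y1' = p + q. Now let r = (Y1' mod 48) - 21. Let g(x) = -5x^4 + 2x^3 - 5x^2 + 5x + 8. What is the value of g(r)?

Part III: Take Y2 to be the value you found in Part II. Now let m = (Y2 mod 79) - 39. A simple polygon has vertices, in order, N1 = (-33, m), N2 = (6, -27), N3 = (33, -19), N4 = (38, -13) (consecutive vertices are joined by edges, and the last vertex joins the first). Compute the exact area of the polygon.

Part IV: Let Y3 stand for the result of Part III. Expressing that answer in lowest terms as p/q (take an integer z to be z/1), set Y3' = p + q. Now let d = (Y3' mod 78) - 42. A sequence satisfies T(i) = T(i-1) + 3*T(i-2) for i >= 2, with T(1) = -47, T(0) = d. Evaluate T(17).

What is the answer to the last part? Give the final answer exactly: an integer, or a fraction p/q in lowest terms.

Part I: total draws C(11,3) = 165; favorable C(6,3) = 20; P = 4/33; answer 4/33
Part II: Y1 = 4/33; threaded value p + q = 37; r = 16; -5*(16)^4 + 2*(16)^3 - 5*(16)^2 + 5*(16)^1 + 8 = (-327680) + (8192) + (-1280) + (80) + (8) = -320680; answer -320680
Part III: Y2 = -320680; m = 21; cross terms: (-33*-27 - 6*21)=765, (6*-19 - 33*-27)=777, (33*-13 - 38*-19)=293, (38*21 - -33*-13)=369; twice the area = |2204| = 2204; area = 1102; answer 1102
Part IV: Y3 = 1102; threaded value p + q = 1103; d = -31; T(2) = 1*(-47) + 3*(-31) = -140; iterating: T(2)=-140, T(3)=-281, T(4)=-701, T(5)=-1544, T(6)=-3647, T(7)=-8279, T(8)=-19220, T(9)=-44057, T(10)=-101717, T(11)=-233888, T(12)=-539039, T(13)=-1240703, T(14)=-2857820, T(15)=-6579929, T(16)=-15153389, T(17)=-34893176; answer -34893176

-34893176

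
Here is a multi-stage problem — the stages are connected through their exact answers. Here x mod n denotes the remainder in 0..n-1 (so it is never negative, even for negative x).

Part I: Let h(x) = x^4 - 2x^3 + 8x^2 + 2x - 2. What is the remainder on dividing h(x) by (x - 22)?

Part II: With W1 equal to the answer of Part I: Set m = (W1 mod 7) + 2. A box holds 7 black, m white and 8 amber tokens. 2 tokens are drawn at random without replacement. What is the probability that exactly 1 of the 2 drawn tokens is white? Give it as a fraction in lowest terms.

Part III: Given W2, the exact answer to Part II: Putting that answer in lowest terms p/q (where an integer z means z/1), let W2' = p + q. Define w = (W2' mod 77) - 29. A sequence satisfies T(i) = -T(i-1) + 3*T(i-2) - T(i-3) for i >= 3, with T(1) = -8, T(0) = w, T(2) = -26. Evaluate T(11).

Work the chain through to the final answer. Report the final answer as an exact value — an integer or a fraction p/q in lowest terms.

40705

Part I: remainder = value at the root: 1*(22)^4 - 2*(22)^3 + 8*(22)^2 + 2*(22)^1 - 2 = (234256) + (-21296) + (3872) + (44) + (-2) = 216874; answer 216874
Part II: W1 = 216874; m = 2; total draws C(17,2) = 136; favorable C(2,1)*C(15,1) = 30; P = 15/68; answer 15/68
Part III: W2 = 15/68; threaded value p + q = 83; w = -23; T(3) = -1*(-26) + 3*(-8) - 1*(-23) = 25; iterating: T(3)=25, T(4)=-95, T(5)=196, T(6)=-506, T(7)=1189, T(8)=-2903, T(9)=6976, T(10)=-16874, T(11)=40705; answer 40705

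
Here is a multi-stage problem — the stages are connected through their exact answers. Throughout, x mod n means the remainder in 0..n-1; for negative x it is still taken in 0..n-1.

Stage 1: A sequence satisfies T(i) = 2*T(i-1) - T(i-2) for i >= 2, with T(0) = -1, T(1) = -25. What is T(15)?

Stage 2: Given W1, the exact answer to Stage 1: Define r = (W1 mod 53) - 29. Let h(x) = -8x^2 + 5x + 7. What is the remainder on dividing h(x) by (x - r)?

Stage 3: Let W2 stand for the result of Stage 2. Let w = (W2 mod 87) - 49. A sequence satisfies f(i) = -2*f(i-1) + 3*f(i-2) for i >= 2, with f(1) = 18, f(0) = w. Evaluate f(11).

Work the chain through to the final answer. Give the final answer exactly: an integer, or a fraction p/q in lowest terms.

-88554

Stage 1: T(2) = 2*(-25) - 1*(-1) = -49; iterating: T(2)=-49, T(3)=-73, T(4)=-97, T(5)=-121, T(6)=-145, T(7)=-169, T(8)=-193, T(9)=-217, T(10)=-241, T(11)=-265, T(12)=-289, T(13)=-313, T(14)=-337, T(15)=-361; answer -361
Stage 2: W1 = -361; r = -19; remainder = value at the root: -8*(-19)^2 + 5*(-19)^1 + 7 = (-2888) + (-95) + (7) = -2976; answer -2976
Stage 3: W2 = -2976; w = 20; f(2) = -2*(18) + 3*(20) = 24; iterating: f(2)=24, f(3)=6, f(4)=60, f(5)=-102, f(6)=384, f(7)=-1074, f(8)=3300, f(9)=-9822, f(10)=29544, f(11)=-88554; answer -88554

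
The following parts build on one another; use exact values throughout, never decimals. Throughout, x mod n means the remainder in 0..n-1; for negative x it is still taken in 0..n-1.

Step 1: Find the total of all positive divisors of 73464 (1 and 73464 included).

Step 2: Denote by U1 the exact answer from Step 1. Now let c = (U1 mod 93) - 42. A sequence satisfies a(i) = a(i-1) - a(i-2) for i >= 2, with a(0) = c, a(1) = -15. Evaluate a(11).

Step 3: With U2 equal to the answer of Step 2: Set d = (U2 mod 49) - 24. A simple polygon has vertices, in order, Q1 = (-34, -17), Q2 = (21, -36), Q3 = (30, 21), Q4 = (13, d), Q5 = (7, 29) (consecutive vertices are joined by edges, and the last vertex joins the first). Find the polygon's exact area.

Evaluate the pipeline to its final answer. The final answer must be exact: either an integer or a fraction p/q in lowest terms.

Step 1: 73464 = 2^3 * 3 * 3061; sigma = (1 + 2 + 4 + 8) * (1 + 3) * (1 + 3061) = 15 * 4 * 3062 = 183720; answer 183720
Step 2: U1 = 183720; c = 3; a(2) = 1*(-15) - 1*(3) = -18; iterating: a(2)=-18, a(3)=-3, a(4)=15, a(5)=18, a(6)=3, a(7)=-15, a(8)=-18, a(9)=-3, a(10)=15, a(11)=18; answer 18
Step 3: U2 = 18; d = -6; cross terms: (-34*-36 - 21*-17)=1581, (21*21 - 30*-36)=1521, (30*-6 - 13*21)=-453, (13*29 - 7*-6)=419, (7*-17 - -34*29)=867; twice the area = |3935| = 3935; area = 3935/2; answer 3935/2

3935/2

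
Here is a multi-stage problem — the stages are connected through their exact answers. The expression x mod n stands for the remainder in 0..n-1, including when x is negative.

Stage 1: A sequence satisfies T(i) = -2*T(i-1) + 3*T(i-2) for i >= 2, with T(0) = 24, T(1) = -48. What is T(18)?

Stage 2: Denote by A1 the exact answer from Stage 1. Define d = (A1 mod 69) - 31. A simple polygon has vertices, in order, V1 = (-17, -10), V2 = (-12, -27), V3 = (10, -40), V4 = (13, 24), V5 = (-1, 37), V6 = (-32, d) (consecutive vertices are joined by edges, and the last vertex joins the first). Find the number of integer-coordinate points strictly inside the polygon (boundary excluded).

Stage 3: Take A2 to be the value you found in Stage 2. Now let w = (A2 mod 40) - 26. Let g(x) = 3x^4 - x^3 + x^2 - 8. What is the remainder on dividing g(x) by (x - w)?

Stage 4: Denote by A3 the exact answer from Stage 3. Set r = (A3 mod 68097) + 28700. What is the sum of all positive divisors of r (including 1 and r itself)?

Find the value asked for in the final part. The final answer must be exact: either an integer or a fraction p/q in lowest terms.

Stage 1: T(2) = -2*(-48) + 3*(24) = 168; iterating: T(2)=168, T(3)=-480, T(4)=1464, T(5)=-4368, T(6)=13128, T(7)=-39360, T(8)=118104, T(9)=-354288, T(10)=1062888, T(11)=-3188640, T(12)=9565944, T(13)=-28697808, T(14)=86093448, T(15)=-258280320, T(16)=774840984, T(17)=-2324522928, T(18)=6973568808; answer 6973568808
Stage 2: A1 = 6973568808; d = 11; cross terms: (-17*-27 - -12*-10)=339, (-12*-40 - 10*-27)=750, (10*24 - 13*-40)=760, (13*37 - -1*24)=505, (-1*11 - -32*37)=1173, (-32*-10 - -17*11)=507; twice the area = |4034| = 4034; area = 2017; boundary points = 1 + 1 + 1 + 1 + 1 + 3 = 8; strictly interior points = area - boundary/2 + 1 = 2014; answer 2014
Stage 3: A2 = 2014; w = -12; remainder = value at the root: 3*(-12)^4 - 1*(-12)^3 + 1*(-12)^2 - 8 = (62208) + (1728) + (144) + (-8) = 64072; answer 64072
Stage 4: A3 = 64072; r = 92772; 92772 = 2^2 * 3^3 * 859; sigma = (1 + 2 + 4) * (1 + 3 + 9 + 27) * (1 + 859) = 7 * 40 * 860 = 240800; answer 240800

240800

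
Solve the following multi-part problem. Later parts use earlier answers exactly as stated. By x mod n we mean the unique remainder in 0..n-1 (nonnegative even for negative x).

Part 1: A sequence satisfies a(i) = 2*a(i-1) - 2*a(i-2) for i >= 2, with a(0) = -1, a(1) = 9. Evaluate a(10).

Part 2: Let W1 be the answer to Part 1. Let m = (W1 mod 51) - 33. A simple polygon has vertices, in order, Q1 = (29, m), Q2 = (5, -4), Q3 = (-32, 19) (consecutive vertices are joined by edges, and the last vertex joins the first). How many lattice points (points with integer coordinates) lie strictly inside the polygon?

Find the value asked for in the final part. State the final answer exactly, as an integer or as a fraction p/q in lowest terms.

0

Part 1: a(2) = 2*(9) - 2*(-1) = 20; iterating: a(2)=20, a(3)=22, a(4)=4, a(5)=-36, a(6)=-80, a(7)=-88, a(8)=-16, a(9)=144, a(10)=320; answer 320
Part 2: W1 = 320; m = -19; cross terms: (29*-4 - 5*-19)=-21, (5*19 - -32*-4)=-33, (-32*-19 - 29*19)=57; twice the area = |3| = 3; area = 3/2; boundary points = 3 + 1 + 1 = 5; strictly interior points = area - boundary/2 + 1 = 0; answer 0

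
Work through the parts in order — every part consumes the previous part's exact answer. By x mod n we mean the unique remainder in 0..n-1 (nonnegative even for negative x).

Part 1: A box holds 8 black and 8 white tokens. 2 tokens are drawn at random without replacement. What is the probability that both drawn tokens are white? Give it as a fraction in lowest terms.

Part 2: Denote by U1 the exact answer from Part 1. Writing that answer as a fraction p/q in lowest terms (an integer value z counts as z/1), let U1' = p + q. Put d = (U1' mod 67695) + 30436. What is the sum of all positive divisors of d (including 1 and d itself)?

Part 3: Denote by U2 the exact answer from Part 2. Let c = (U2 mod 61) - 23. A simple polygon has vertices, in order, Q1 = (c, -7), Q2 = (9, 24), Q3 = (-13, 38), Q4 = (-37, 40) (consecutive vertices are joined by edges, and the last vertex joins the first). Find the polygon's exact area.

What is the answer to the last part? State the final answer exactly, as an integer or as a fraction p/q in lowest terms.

1019

Part 1: total draws C(16,2) = 120; favorable C(8,2) = 28; P = 7/30; answer 7/30
Part 2: U1 = 7/30; threaded value p + q = 37; d = 30473; 30473 = 31 * 983; sigma = (1 + 31) * (1 + 983) = 32 * 984 = 31488; answer 31488
Part 3: U2 = 31488; c = -11; cross terms: (-11*24 - 9*-7)=-201, (9*38 - -13*24)=654, (-13*40 - -37*38)=886, (-37*-7 - -11*40)=699; twice the area = |2038| = 2038; area = 1019; answer 1019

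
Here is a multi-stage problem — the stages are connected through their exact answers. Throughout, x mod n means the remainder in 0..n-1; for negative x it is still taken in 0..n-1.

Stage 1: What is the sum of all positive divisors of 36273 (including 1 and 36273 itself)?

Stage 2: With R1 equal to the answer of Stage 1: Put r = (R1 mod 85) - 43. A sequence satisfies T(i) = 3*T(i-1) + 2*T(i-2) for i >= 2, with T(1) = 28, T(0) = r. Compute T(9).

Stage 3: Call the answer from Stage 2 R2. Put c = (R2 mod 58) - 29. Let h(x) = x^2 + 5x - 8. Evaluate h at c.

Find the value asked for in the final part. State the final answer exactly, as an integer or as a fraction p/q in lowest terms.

Stage 1: 36273 = 3 * 107 * 113; sigma = (1 + 3) * (1 + 107) * (1 + 113) = 4 * 108 * 114 = 49248; answer 49248
Stage 2: R1 = 49248; r = -10; T(2) = 3*(28) + 2*(-10) = 64; iterating: T(2)=64, T(3)=248, T(4)=872, T(5)=3112, T(6)=11080, T(7)=39464, T(8)=140552, T(9)=500584; answer 500584
Stage 3: R2 = 500584; c = 15; 1*(15)^2 + 5*(15)^1 - 8 = (225) + (75) + (-8) = 292; answer 292

292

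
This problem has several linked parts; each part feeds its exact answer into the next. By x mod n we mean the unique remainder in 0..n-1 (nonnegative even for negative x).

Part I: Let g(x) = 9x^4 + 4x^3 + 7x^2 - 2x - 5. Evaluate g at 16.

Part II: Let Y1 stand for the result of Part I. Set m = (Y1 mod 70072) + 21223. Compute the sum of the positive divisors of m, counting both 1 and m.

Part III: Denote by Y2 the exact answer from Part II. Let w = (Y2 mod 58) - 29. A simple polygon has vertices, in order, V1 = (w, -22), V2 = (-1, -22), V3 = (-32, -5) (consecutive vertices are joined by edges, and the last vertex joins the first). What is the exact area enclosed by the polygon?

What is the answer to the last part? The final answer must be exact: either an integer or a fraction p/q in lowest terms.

Part I: 9*(16)^4 + 4*(16)^3 + 7*(16)^2 - 2*(16)^1 - 5 = (589824) + (16384) + (1792) + (-32) + (-5) = 607963; answer 607963
Part II: Y1 = 607963; m = 68610; 68610 = 2 * 3 * 5 * 2287; sigma = (1 + 2) * (1 + 3) * (1 + 5) * (1 + 2287) = 3 * 4 * 6 * 2288 = 164736; answer 164736
Part III: Y2 = 164736; w = -13; cross terms: (-13*-22 - -1*-22)=264, (-1*-5 - -32*-22)=-699, (-32*-22 - -13*-5)=639; twice the area = |204| = 204; area = 102; answer 102

102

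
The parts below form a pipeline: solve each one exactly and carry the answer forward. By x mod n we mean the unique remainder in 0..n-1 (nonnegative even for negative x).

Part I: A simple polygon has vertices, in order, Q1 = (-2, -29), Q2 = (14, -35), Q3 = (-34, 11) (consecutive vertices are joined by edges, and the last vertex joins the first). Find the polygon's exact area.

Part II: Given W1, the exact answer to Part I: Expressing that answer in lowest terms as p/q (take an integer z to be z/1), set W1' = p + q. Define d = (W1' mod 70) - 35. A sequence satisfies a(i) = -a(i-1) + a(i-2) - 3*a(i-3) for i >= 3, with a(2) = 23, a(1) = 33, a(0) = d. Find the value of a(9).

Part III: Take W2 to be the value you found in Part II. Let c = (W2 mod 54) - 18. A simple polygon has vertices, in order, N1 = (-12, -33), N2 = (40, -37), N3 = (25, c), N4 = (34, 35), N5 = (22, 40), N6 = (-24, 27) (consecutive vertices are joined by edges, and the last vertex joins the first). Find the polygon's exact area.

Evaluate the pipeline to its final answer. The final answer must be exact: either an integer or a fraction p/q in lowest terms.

3475

Part I: cross terms: (-2*-35 - 14*-29)=476, (14*11 - -34*-35)=-1036, (-34*-29 - -2*11)=1008; twice the area = |448| = 448; area = 224; answer 224
Part II: W1 = 224; threaded value p + q = 225; d = -20; a(3) = -1*(23) + 1*(33) - 3*(-20) = 70; iterating: a(3)=70, a(4)=-146, a(5)=147, a(6)=-503, a(7)=1088, a(8)=-2032, a(9)=4629; answer 4629
Part III: W2 = 4629; c = 21; cross terms: (-12*-37 - 40*-33)=1764, (40*21 - 25*-37)=1765, (25*35 - 34*21)=161, (34*40 - 22*35)=590, (22*27 - -24*40)=1554, (-24*-33 - -12*27)=1116; twice the area = |6950| = 6950; area = 3475; answer 3475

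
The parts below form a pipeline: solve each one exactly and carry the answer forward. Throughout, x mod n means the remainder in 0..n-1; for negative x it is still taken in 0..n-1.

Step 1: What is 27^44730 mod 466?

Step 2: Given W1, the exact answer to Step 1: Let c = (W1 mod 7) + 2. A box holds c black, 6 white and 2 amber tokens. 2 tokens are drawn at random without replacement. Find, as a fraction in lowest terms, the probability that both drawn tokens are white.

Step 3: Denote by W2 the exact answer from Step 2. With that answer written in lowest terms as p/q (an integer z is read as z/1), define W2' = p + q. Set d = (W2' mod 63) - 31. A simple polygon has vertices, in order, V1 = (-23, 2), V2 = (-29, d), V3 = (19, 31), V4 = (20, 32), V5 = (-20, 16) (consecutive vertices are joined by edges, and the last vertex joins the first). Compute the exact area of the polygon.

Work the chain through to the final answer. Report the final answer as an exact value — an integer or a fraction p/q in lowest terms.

Step 1: squarings mod 466: 27^1=27, 27^2=263, 27^4=201, 27^8=325, 27^16=309, 27^32=417, 27^64=71, 27^128=381, 27^256=235, 27^512=237, 27^1024=249, 27^2048=23, 27^4096=63, 27^8192=241, 27^16384=297, 27^32768=135; 27^44730 = 27^2 * 27^8 * 27^16 * 27^32 * 27^128 * 27^512 * 27^1024 * 27^2048 * 27^8192 * 27^32768 = 357 (mod 466); answer 357
Step 2: W1 = 357; c = 2; total draws C(10,2) = 45; favorable C(6,2) = 15; P = 1/3; answer 1/3
Step 3: W2 = 1/3; threaded value p + q = 4; d = -27; cross terms: (-23*-27 - -29*2)=679, (-29*31 - 19*-27)=-386, (19*32 - 20*31)=-12, (20*16 - -20*32)=960, (-20*2 - -23*16)=328; twice the area = |1569| = 1569; area = 1569/2; answer 1569/2

1569/2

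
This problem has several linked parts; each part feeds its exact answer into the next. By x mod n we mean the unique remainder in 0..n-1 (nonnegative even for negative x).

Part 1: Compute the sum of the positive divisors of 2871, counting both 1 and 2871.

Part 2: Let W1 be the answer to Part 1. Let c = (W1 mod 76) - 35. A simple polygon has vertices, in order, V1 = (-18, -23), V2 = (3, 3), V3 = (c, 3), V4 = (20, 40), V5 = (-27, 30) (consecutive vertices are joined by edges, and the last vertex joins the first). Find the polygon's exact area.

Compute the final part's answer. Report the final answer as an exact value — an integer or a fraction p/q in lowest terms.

1569

Part 1: 2871 = 3^2 * 11 * 29; sigma = (1 + 3 + 9) * (1 + 11) * (1 + 29) = 13 * 12 * 30 = 4680; answer 4680
Part 2: W1 = 4680; c = 9; cross terms: (-18*3 - 3*-23)=15, (3*3 - 9*3)=-18, (9*40 - 20*3)=300, (20*30 - -27*40)=1680, (-27*-23 - -18*30)=1161; twice the area = |3138| = 3138; area = 1569; answer 1569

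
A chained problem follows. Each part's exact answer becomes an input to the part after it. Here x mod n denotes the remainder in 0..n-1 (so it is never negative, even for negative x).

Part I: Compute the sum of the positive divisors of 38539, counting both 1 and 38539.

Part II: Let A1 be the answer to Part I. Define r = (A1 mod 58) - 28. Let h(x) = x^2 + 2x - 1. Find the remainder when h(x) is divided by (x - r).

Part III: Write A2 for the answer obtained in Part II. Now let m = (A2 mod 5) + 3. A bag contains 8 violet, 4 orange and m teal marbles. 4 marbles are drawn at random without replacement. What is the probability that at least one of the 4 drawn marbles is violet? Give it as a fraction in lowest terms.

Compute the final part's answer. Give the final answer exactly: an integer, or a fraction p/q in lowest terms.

161/170

Part I: 38539 = 17 * 2267; sigma = (1 + 17) * (1 + 2267) = 18 * 2268 = 40824; answer 40824
Part II: A1 = 40824; r = 22; remainder = value at the root: 1*(22)^2 + 2*(22)^1 - 1 = (484) + (44) + (-1) = 527; answer 527
Part III: A2 = 527; m = 5; total draws C(17,4) = 2380; complement C(9,4) = 126; favorable 2380 - 126 = 2254; P = 161/170; answer 161/170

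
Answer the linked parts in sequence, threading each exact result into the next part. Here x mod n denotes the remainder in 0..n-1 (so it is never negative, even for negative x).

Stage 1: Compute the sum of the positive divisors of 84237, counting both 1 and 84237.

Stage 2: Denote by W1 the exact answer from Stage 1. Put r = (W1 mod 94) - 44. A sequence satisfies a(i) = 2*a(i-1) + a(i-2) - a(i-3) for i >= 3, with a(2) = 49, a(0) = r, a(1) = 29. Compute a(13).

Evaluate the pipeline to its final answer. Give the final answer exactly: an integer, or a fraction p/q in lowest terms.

Stage 1: 84237 = 3 * 43 * 653; sigma = (1 + 3) * (1 + 43) * (1 + 653) = 4 * 44 * 654 = 115104; answer 115104
Stage 2: W1 = 115104; r = 4; a(3) = 2*(49) + 1*(29) - 1*(4) = 123; iterating: a(3)=123, a(4)=266, a(5)=606, a(6)=1355, a(7)=3050, a(8)=6849, a(9)=15393, a(10)=34585, a(11)=77714, a(12)=174620, a(13)=392369; answer 392369

392369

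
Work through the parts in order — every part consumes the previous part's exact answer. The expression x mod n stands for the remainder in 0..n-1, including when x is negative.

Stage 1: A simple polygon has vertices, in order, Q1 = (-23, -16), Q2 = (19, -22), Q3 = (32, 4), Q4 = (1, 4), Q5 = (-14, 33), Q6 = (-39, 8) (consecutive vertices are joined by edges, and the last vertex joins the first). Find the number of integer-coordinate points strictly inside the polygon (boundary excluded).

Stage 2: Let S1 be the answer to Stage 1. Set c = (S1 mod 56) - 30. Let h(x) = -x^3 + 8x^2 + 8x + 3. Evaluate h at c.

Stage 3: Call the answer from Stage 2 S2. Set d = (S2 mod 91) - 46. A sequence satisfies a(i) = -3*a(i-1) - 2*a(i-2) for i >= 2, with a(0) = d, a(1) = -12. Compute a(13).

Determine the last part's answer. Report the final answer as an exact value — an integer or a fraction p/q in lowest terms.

Stage 1: cross terms: (-23*-22 - 19*-16)=810, (19*4 - 32*-22)=780, (32*4 - 1*4)=124, (1*33 - -14*4)=89, (-14*8 - -39*33)=1175, (-39*-16 - -23*8)=808; twice the area = |3786| = 3786; area = 1893; boundary points = 6 + 13 + 31 + 1 + 25 + 8 = 84; strictly interior points = area - boundary/2 + 1 = 1852; answer 1852
Stage 2: S1 = 1852; c = -26; -1*(-26)^3 + 8*(-26)^2 + 8*(-26)^1 + 3 = (17576) + (5408) + (-208) + (3) = 22779; answer 22779
Stage 3: S2 = 22779; d = -17; a(2) = -3*(-12) - 2*(-17) = 70; iterating: a(2)=70, a(3)=-186, a(4)=418, a(5)=-882, a(6)=1810, a(7)=-3666, a(8)=7378, a(9)=-14802, a(10)=29650, a(11)=-59346, a(12)=118738, a(13)=-237522; answer -237522

-237522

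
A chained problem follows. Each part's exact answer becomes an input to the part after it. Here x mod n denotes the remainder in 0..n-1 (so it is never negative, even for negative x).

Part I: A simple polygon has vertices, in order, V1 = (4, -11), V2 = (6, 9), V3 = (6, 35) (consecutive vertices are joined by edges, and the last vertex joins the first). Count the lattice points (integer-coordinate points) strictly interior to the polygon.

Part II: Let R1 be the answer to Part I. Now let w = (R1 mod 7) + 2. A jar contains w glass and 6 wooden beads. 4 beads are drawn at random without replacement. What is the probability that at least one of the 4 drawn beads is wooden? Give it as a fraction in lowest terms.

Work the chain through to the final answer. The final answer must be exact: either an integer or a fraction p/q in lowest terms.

136/143

Part I: cross terms: (4*9 - 6*-11)=102, (6*35 - 6*9)=156, (6*-11 - 4*35)=-206; twice the area = |52| = 52; area = 26; boundary points = 2 + 26 + 2 = 30; strictly interior points = area - boundary/2 + 1 = 12; answer 12
Part II: R1 = 12; w = 7; total draws C(13,4) = 715; complement C(7,4) = 35; favorable 715 - 35 = 680; P = 136/143; answer 136/143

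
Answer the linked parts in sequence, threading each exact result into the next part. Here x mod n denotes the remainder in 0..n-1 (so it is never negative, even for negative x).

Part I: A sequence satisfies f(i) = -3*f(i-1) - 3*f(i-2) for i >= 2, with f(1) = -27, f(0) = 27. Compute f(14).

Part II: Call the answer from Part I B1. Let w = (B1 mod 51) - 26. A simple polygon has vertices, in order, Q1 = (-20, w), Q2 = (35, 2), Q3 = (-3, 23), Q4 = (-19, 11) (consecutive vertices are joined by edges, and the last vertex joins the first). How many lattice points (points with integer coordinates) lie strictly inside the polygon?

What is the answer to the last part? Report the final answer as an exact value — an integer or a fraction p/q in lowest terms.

1397

Part I: f(2) = -3*(-27) - 3*(27) = 0; iterating: f(2)=0, f(3)=81, f(4)=-243, f(5)=486, f(6)=-729, f(7)=729, f(8)=0, f(9)=-2187, f(10)=6561, f(11)=-13122, f(12)=19683, f(13)=-19683, f(14)=0; answer 0
Part II: B1 = 0; w = -26; cross terms: (-20*2 - 35*-26)=870, (35*23 - -3*2)=811, (-3*11 - -19*23)=404, (-19*-26 - -20*11)=714; twice the area = |2799| = 2799; area = 2799/2; boundary points = 1 + 1 + 4 + 1 = 7; strictly interior points = area - boundary/2 + 1 = 1397; answer 1397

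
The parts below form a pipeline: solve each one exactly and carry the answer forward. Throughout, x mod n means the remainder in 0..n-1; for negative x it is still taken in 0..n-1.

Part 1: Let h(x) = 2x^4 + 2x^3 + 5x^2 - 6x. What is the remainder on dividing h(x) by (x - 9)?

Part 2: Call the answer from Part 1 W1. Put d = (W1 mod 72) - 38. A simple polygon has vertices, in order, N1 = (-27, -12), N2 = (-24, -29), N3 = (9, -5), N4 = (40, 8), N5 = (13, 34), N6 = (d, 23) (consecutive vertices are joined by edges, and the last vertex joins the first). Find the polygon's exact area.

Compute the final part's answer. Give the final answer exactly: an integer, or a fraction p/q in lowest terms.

1915

Part 1: remainder = value at the root: 2*(9)^4 + 2*(9)^3 + 5*(9)^2 - 6*(9)^1 = (13122) + (1458) + (405) + (-54) = 14931; answer 14931
Part 2: W1 = 14931; d = -11; cross terms: (-27*-29 - -24*-12)=495, (-24*-5 - 9*-29)=381, (9*8 - 40*-5)=272, (40*34 - 13*8)=1256, (13*23 - -11*34)=673, (-11*-12 - -27*23)=753; twice the area = |3830| = 3830; area = 1915; answer 1915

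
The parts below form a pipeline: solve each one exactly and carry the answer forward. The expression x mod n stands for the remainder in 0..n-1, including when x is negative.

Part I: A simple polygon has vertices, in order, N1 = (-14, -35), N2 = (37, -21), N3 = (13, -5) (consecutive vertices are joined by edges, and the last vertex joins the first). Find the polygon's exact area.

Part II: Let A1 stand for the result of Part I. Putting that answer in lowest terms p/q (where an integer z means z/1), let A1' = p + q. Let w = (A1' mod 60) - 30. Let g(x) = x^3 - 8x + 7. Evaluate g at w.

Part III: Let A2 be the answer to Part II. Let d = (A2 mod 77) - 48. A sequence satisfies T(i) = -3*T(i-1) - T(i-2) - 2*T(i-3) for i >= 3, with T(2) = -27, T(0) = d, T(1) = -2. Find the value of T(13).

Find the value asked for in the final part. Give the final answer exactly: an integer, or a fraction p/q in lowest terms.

Part I: cross terms: (-14*-21 - 37*-35)=1589, (37*-5 - 13*-21)=88, (13*-35 - -14*-5)=-525; twice the area = |1152| = 1152; area = 576; answer 576
Part II: A1 = 576; threaded value p + q = 577; w = 7; 1*(7)^3 - 8*(7)^1 + 7 = (343) + (-56) + (7) = 294; answer 294
Part III: A2 = 294; d = 15; T(3) = -3*(-27) - 1*(-2) - 2*(15) = 53; iterating: T(3)=53, T(4)=-128, T(5)=385, T(6)=-1133, T(7)=3270, T(8)=-9447, T(9)=27337, T(10)=-79104, T(11)=228869, T(12)=-662177, T(13)=1915870; answer 1915870

1915870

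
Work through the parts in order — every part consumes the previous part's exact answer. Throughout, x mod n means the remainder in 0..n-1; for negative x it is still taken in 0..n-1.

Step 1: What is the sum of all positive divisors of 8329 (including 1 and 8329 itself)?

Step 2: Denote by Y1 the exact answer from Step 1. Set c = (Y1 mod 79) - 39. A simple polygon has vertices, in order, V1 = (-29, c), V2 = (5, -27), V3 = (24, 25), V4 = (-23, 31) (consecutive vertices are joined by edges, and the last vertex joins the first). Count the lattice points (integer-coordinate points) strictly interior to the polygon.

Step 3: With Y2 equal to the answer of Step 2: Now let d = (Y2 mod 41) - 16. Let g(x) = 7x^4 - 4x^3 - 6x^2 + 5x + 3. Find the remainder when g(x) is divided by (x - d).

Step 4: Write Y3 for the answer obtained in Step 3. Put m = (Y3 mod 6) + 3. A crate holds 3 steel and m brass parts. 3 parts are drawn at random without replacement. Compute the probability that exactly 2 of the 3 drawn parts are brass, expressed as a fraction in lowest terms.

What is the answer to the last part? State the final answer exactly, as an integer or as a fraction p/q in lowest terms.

Step 1: 8329 is prime, so its only divisors are 1 and 8329; sigma = 1 + 8329 = 8330; answer 8330
Step 2: Y1 = 8330; c = -4; cross terms: (-29*-27 - 5*-4)=803, (5*25 - 24*-27)=773, (24*31 - -23*25)=1319, (-23*-4 - -29*31)=991; twice the area = |3886| = 3886; area = 1943; boundary points = 1 + 1 + 1 + 1 = 4; strictly interior points = area - boundary/2 + 1 = 1942; answer 1942
Step 3: Y2 = 1942; d = -1; remainder = value at the root: 7*(-1)^4 - 4*(-1)^3 - 6*(-1)^2 + 5*(-1)^1 + 3 = (7) + (4) + (-6) + (-5) + (3) = 3; answer 3
Step 4: Y3 = 3; m = 6; total draws C(9,3) = 84; favorable C(6,2)*C(3,1) = 45; P = 15/28; answer 15/28

15/28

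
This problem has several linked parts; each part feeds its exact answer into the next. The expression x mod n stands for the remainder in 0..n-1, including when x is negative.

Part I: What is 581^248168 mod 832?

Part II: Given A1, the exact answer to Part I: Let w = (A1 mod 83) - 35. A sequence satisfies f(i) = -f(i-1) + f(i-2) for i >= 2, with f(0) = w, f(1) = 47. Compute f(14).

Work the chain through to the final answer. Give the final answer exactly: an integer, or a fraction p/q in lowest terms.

Part I: squarings mod 832: 581^1=581, 581^2=601, 581^4=113, 581^8=289, 581^16=321, 581^32=705, 581^64=321, 581^128=705, 581^256=321, 581^512=705, 581^1024=321, 581^2048=705, 581^4096=321, 581^8192=705, 581^16384=321, 581^32768=705, 581^65536=321, 581^131072=705; 581^248168 = 581^8 * 581^32 * 581^64 * 581^256 * 581^2048 * 581^16384 * 581^32768 * 581^65536 * 581^131072 = 289 (mod 832); answer 289
Part II: A1 = 289; w = 5; f(2) = -1*(47) + 1*(5) = -42; iterating: f(2)=-42, f(3)=89, f(4)=-131, f(5)=220, f(6)=-351, f(7)=571, f(8)=-922, f(9)=1493, f(10)=-2415, f(11)=3908, f(12)=-6323, f(13)=10231, f(14)=-16554; answer -16554

-16554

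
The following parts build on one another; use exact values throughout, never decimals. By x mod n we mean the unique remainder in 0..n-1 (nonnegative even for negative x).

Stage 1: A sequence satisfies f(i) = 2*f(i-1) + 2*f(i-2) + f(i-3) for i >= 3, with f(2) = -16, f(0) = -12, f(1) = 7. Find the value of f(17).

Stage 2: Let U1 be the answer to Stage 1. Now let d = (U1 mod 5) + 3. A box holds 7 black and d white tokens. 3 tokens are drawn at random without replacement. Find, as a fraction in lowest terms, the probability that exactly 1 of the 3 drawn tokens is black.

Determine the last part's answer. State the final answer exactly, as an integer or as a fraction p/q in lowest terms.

7/22

Stage 1: f(3) = 2*(-16) + 2*(7) + 1*(-12) = -30; iterating: f(3)=-30, f(4)=-85, f(5)=-246, f(6)=-692, f(7)=-1961, f(8)=-5552, f(9)=-15718, f(10)=-44501, f(11)=-125990, f(12)=-356700, f(13)=-1009881, f(14)=-2859152, f(15)=-8094766, f(16)=-22917717, f(17)=-64884118; answer -64884118
Stage 2: U1 = -64884118; d = 5; total draws C(12,3) = 220; favorable C(7,1)*C(5,2) = 70; P = 7/22; answer 7/22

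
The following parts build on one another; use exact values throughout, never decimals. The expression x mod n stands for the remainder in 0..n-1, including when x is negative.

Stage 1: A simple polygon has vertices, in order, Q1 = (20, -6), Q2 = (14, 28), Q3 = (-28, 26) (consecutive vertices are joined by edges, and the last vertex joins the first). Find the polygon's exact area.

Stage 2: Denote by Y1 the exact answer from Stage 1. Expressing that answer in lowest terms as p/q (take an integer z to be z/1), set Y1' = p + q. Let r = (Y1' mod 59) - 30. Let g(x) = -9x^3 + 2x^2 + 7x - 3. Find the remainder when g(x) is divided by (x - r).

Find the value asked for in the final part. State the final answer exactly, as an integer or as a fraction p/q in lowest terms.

Stage 1: cross terms: (20*28 - 14*-6)=644, (14*26 - -28*28)=1148, (-28*-6 - 20*26)=-352; twice the area = |1440| = 1440; area = 720; answer 720
Stage 2: Y1 = 720; threaded value p + q = 721; r = -17; remainder = value at the root: -9*(-17)^3 + 2*(-17)^2 + 7*(-17)^1 - 3 = (44217) + (578) + (-119) + (-3) = 44673; answer 44673

44673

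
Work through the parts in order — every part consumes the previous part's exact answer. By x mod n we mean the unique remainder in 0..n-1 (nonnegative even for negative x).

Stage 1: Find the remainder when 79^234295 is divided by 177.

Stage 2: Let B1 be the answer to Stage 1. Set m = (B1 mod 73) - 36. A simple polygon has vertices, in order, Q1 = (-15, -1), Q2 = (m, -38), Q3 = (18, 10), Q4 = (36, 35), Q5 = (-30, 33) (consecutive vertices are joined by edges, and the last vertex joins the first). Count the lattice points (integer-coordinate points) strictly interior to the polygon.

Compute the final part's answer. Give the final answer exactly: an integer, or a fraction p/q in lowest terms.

2070

Stage 1: squarings mod 177: 79^1=79, 79^2=46, 79^4=169, 79^8=64, 79^16=25, 79^32=94, 79^64=163, 79^128=19, 79^256=7, 79^512=49, 79^1024=100, 79^2048=88, 79^4096=133, 79^8192=166, 79^16384=121, 79^32768=127, 79^65536=22, 79^131072=130; 79^234295 = 79^1 * 79^2 * 79^4 * 79^16 * 79^32 * 79^256 * 79^512 * 79^4096 * 79^32768 * 79^65536 * 79^131072 = 169 (mod 177); answer 169
Stage 2: B1 = 169; m = -13; cross terms: (-15*-38 - -13*-1)=557, (-13*10 - 18*-38)=554, (18*35 - 36*10)=270, (36*33 - -30*35)=2238, (-30*-1 - -15*33)=525; twice the area = |4144| = 4144; area = 2072; boundary points = 1 + 1 + 1 + 2 + 1 = 6; strictly interior points = area - boundary/2 + 1 = 2070; answer 2070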